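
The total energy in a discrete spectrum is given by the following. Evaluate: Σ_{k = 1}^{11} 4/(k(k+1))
Partial fractions: 4/(k(k+1)) = 4/k - 4/(k+1)
Telescoping sum: 4(1-1/12) = 4·11/12

Answer: 11/3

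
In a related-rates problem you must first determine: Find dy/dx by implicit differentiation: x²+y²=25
Differentiate both sides: 2x + 2y·(dy/dx)=0
Solve: dy/dx=-2x/(2y)=-x/y

Answer: dy/dx=-x/y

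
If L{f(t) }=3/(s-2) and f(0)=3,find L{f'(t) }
L{f'(t)}=s·F(s) - f(0)=3s/(s-2)-3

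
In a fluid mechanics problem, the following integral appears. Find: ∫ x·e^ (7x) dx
Integration by parts: u = x, dv = e^(7x) dx
du = dx, v = e^(7x)/7
= x·e^(7x)/7 - ∫ e^(7x)/7 dx
= x·e^(7x)/7 - e^(7x)/49 + C

Answer: e^(7x)(x/7 - 1/49) + C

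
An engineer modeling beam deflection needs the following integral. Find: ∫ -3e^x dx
Since d/dx[e^x]=+e^x, we get -3e^x+C

Answer: -3e^x+C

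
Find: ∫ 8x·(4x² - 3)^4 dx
Let u = 4x² - 3, du = 8x dx
∫ u^4 du = u^5/5+C

Answer: (4x² - 3)^5/5+C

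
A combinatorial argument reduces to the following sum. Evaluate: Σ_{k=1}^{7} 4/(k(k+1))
Partial fractions: 4/(k(k+1))=4/k - 4/(k+1)
Telescoping sum: 4(1-1/8)=4·7/8

Answer: 7/2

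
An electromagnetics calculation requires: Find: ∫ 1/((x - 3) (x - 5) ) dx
Partial fractions: 1/((x-3)(x-5))=A/(x-3) + B/(x-5)
A=-1/2, B=1/2
∫ [-1/2· 1/(x-3) + 1/2· 1/(x-5)] dx
=(1/2)[ln|x-5| - ln|x-3|] + C

Answer: (1/2)·ln|(x-5)/(x-3)| + C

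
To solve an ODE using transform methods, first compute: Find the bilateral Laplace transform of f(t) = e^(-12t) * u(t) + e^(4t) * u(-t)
For e^(-12t) * u(t): L=1/(s+12), Re(s) > -12
For e^(4t) * u(-t): L=-1/(s-4), Re(s) < 4
Combined: F(s)=1/(s+12)-1/(s-4), -12 < Re(s) < 4

Answer: 1/(s+12)-1/(s-4), ROC: -12 < Re(s) < 4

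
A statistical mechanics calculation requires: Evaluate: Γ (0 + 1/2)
Γ(1/2) = √π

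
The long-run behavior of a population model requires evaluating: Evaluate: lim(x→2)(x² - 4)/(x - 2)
Factor: (x² - 4) = (x-2)(x+2)
Cancel (x-2): lim(x→2) (x+2) = 4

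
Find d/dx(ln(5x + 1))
Chain rule: d/dx[ln(u)]=u'/u where u=5x + 1
u'=5

Answer: (5)/(5x + 1)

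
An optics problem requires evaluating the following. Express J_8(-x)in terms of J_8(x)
For integer n: J_n(-x) = (-1)^n J_n(x)
With n = 8: J_8(-x) = (-1)^8 J_8(x) = J_8(x)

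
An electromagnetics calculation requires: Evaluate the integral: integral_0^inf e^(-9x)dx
integral_0^inf e^(-9x) dx = [-1/9 * e^(-9x)]_0^inf
= 0 - (-1/9) = 1/9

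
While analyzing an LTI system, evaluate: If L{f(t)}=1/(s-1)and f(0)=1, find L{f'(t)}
L{f'(t)}=s·F(s) - f(0)=s/(s-1) - 1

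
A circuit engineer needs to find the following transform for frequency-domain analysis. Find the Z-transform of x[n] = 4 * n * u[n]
Z{n * u[n]}=z/(z-1)^2
By linearity: Z{4 * n * u[n]}=4z/(z-1)^2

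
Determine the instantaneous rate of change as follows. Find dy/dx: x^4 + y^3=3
Differentiate: 4x^3 + 3y^2·(dy/dx) = 0
dy/dx = -4x^3/(3y^2)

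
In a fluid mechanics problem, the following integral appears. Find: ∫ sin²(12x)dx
Using identity sin²(u)=(1 - cos(2u))/2:
∫ (1 - cos(24x))/2 dx=x/2 - sin(24x)/48+C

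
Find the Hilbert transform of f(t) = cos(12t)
The Hilbert transform shifts each frequency component by -pi/2.
H{cos(wt)}=sin(wt)
With w=12: H{cos(12t)}=sin(12t)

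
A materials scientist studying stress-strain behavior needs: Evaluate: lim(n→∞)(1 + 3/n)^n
This is the definition of e^3: lim(1 + 3/n)^n = e^3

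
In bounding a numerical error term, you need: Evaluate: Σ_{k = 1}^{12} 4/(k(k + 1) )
Partial fractions: 4/(k(k+1))=4/k - 4/(k+1)
Telescoping sum: 4(1-1/13)=4·12/13

Answer: 48/13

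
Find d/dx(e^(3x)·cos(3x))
Product rule: (fg)' = f'g + fg'
f = e^(3x), f' = 3·e^(3x)
g = cos(3x), g' = -3·sin(3x)

Answer: 3·e^(3x)·cos(3x) - 3·e^(3x)·sin(3x)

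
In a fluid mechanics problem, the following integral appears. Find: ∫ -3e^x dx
Since d/dx[e^x] = +e^x, we get -3e^x+C

Answer: -3e^x+C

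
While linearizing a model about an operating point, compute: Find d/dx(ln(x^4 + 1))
Chain rule: d/dx[ln(u)] = u'/u where u = x^4+1
u' = 4x^3

Answer: (4x^3)/(x^4+1)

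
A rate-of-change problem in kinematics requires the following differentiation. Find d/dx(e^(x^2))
Chain rule: d/dx[e^u] = e^u · u' where u = x^2
u' = 2x

Answer: 2x·e^(x^2)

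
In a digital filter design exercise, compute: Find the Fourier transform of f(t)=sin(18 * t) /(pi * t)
sin(W * t)/(pi * t)=(W/pi) * sinc(W * t/pi) is the impulse response of the ideal low-pass filter with cutoff W (here W=18).
Its Fourier transform is a rectangular function:
F(omega)=1 for |omega| < 18, 0 otherwise

Answer: rect(omega/36) [i.e., 1 for |omega| < 18, 0 otherwise]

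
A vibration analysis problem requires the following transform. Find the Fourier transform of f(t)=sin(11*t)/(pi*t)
sin(W * t)/(pi * t) = (W/pi) * sinc(W * t/pi) is the impulse response of the ideal low-pass filter with cutoff W (here W = 11).
Its Fourier transform is a rectangular function:
F(omega) = 1 for |omega| < 11, 0 otherwise

Answer: rect(omega/22) [i.e., 1 for |omega| < 11, 0 otherwise]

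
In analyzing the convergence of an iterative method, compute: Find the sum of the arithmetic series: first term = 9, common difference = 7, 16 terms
Last term: a_n=9+(16-1)·7=114
Sum=n(a_1+a_n)/2=16(9+114)/2=984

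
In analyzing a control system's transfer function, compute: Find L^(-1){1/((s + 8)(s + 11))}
Partial fractions: 1/((s + 8)(s + 11)) = A/(s + 8) + B/(s + 11)
Cover-up: A = 1/(s + 11)|_{s = -8} = 1/3; B = 1/(s + 8)|_{s = -11} = -1/3
L^(-1) = (1/3)e^(-8t) - (1/3)e^(-11t)

Answer: (1/3)(e^(-8t) - e^(-11t))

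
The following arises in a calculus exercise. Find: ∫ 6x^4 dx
Using power rule: ∫ 6x^4 dx=6/5 x^5 + C=(6/5)x^5 + C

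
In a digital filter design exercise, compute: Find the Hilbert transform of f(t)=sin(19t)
The Hilbert transform shifts each frequency component by -pi/2.
H{sin(wt)}=-cos(wt)
With w=19: H{sin(19t)}=-cos(19t)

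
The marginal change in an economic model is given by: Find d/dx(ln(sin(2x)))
Chain rule: d/dx[ln(u)]=u'/u where u=sin(2x)
u'=2cos(2x)

Answer: (2cos(2x))/(sin(2x))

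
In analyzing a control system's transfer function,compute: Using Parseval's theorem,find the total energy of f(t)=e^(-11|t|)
Parseval's theorem: E=integral |f(t)|^2 dt=(1/2pi) integral |F(omega)|^2 domega
E=integral_{-inf}^{inf} e^(-22|t|) dt=2 * integral_0^inf e^(-22t) dt=2/(2 * 11)=1/11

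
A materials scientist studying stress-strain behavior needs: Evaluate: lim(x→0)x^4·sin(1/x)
Squeeze theorem: -|x^4| ≤ x^4·sin(1/x) ≤ |x^4|
Since x^4 → 0 as x → 0, by squeeze theorem the limit is 0

Answer: 0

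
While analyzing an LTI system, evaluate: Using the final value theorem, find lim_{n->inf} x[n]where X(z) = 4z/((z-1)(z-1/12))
Final value theorem: lim x[n]=lim_{z->1} (z-1) * X(z)
(z-1) * X(z)=4z/(z-1/12)
As z->1: 4/(1-1/12)=4/(11/12)=48/11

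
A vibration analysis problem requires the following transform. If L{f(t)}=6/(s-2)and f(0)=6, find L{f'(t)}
L{f'(t)} = s·F(s) - f(0) = 6s/(s-2)-6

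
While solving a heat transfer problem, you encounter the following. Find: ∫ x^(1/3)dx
Power rule: ∫ x^(1/3) dx=x^(4/3)/(4/3) + C

Answer: (3/4)·x^(4/3) + C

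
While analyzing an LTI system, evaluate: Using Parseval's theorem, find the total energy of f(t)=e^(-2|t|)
Parseval's theorem: E = integral |f(t)|^2 dt = (1/2pi) integral |F(omega)|^2 domega
E = integral_{-inf}^{inf} e^(-4|t|) dt = 2*integral_0^inf e^(-4t) dt = 2/(2*2) = 1/2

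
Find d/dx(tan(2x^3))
Chain rule: d/dx[tan(u)]=sec²(u)·u' where u=2x^3
u'=6x^2

Answer: 6x^2·sec²(2x^3)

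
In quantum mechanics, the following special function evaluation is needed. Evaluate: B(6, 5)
B(x,y)=Γ(x)Γ(y)/Γ(x+y)=(x-1)!(y-1)!/(x+y-1)!
B(6,5)=5!·4!/10!=1/1260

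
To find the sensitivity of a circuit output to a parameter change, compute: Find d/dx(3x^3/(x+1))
Quotient rule: (f/g)' = (f'g - fg')/g²
f = 3x^3, f' = 9x^2
g = x+1, g' = 1

Answer: (9x^2·(x+1)-3x^3)/(x+1)²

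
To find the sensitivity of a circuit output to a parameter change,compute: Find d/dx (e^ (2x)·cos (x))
Product rule: (fg)' = f'g+fg'
f = e^(2x), f' = 2·e^(2x)
g = cos(x), g' = -sin(x)

Answer: 2·e^(2x)·cos(x) - e^(2x)·sin(x)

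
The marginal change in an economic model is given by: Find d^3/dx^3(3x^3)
Apply power rule 3 times:
d^1: 9x^2
d^2: 18x
d^3: 18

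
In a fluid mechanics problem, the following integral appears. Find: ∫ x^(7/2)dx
Power rule: ∫ x^(7/2) dx=x^(9/2)/(9/2)+C

Answer: (2/9)·x^(9/2)+C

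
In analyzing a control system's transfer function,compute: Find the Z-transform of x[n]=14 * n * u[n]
Z{n * u[n]} = z/(z-1)^2
By linearity: Z{14 * n * u[n]} = 14z/(z-1)^2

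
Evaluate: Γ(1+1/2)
Γ(n + 1/2) = (2n)!√π/(4^n·n!)
= 2√π/(4·1) = (1/2)·√π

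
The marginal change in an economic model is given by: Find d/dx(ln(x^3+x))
Chain rule: d/dx[ln(u)]=u'/u where u=x^3+x
u'=3x^2+1

Answer: (3x^2+1)/(x^3+x)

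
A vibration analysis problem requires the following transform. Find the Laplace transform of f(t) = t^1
L{t^n}=n!/s^(n+1)
L{t^1}=1!/s^2=1/s^2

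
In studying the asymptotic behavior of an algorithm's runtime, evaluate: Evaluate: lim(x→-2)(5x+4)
Polynomial is continuous, so substitute x = -2:
5·(-2)+4 = -6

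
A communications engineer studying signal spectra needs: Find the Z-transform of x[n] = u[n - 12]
Using the time-shift property: Z{u[n-12]}=z^(-12)*z/(z-1)
=z^(-11)/(z-1)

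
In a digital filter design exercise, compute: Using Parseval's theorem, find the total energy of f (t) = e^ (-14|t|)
Parseval's theorem: E=integral |f(t)|^2 dt=(1/2pi) integral |F(omega)|^2 domega
E=integral_{-inf}^{inf} e^(-28|t|) dt=2*integral_0^inf e^(-28t) dt=2/(2*14)=1/14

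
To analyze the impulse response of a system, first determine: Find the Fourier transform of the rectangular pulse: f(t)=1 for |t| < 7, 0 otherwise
F(omega) = integral from -7 to 7 of e^(-j*omega*t) dt
= 2*sin(7*omega)/omega = 14*sinc(7*omega/pi)

Answer: 2*sin(7*omega)/omega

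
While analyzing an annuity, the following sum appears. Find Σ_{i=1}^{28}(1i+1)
= 1·Σ i+1·28 = 1·406+28 = 434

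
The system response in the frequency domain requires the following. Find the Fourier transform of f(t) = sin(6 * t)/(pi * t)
sin(W*t)/(pi*t)=(W/pi)*sinc(W*t/pi) is the impulse response of the ideal low-pass filter with cutoff W (here W=6).
Its Fourier transform is a rectangular function:
F(omega)=1 for |omega| < 6, 0 otherwise

Answer: rect(omega/12) [i.e., 1 for |omega| < 6, 0 otherwise]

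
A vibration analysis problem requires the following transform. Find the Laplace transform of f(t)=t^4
L{t^n}=n!/s^(n + 1)
L{t^4}=4!/s^5=24/s^5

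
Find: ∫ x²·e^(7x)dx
Integration by parts twice:
First: u = x², dv = e^(7x) dx => x²e^(7x)/7 - (2/7)∫ xe^(7x) dx
Second (∫ xe^(7x) dx): xe^(7x)/7 - e^(7x)/49
Combining: e^(7x)(x²/7 - 2x/49 + 2/343) + C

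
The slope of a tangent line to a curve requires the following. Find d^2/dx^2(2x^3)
Apply power rule 2 times:
d^1: 6x^2
d^2: 12x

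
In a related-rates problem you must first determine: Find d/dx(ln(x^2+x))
Chain rule: d/dx[ln(u)]=u'/u where u=x^2 + x
u'=2x + 1

Answer: (2x + 1)/(x^2 + x)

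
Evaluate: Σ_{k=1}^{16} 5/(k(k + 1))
Partial fractions: 5/(k(k + 1))=5/k - 5/(k + 1)
Telescoping sum: 5(1 - 1/17)=5·16/17

Answer: 80/17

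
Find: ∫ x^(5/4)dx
Power rule: ∫ x^(5/4) dx = x^(9/4)/(9/4) + C

Answer: (4/9)·x^(9/4) + C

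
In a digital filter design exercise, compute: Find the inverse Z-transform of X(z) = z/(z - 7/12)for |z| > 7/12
Standard pair: z/(z-a) <-> a^n * u[n] for causal signals
With a = 7/12: x[n] = (7/12)^n * u[n]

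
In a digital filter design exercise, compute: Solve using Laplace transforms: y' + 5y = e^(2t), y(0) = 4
Take L: sY - 4 + 5Y=1/(s-2)
Y(s + 5)=1/(s-2) + 4
Y=1/((s-2)(s + 5)) + 4/(s + 5)
Partial fractions: 1/((s-2)(s + 5))=(1/7)/(s-2) - (1/7)/(s + 5)
So Y=(1/7)/(s-2) + (27/7)/(s + 5)
Inverse Laplace transform (L^(-1){1/(s-2)}=e^(2t), L^(-1){1/(s + 5)}=e^(-5t)):

Answer: y(t)=(1/7)·e^(2t) + (27/7)·e^(-5t)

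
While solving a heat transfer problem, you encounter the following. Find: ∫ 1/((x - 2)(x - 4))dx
Partial fractions: 1/((x-2)(x-4)) = A/(x-2)+B/(x-4)
A = -1/2, B = 1/2
∫ [-1/2· 1/(x-2)+1/2· 1/(x-4)] dx
= (1/2)[ln|x-4| - ln|x-2|]+C

Answer: (1/2)·ln|(x-4)/(x-2)|+C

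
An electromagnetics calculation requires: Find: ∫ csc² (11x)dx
Since d/dx[-cot(11x)]=11csc²(11x), integral=-cot(11x)/11+C

Answer: (-1/11)cot(11x)+C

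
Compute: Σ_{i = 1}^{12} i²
Using formula: Σ i^2 = n(n+1)(2n+1)/6 = 12·13·25/6 = 650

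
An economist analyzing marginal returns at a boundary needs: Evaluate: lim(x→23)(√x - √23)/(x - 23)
Multiply by conjugate (√x + √23)/(√x + √23):
= (x - 23)/((x - 23)(√x + √23)) = 1/(√x + √23)
As x → 23: 1/(2√23)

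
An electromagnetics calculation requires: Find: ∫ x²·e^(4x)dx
Integration by parts twice:
First: u = x², dv = e^(4x) dx => x²e^(4x)/4 - (2/4)∫ xe^(4x) dx
Second (∫ xe^(4x) dx): xe^(4x)/4 - e^(4x)/16
Combining: e^(4x)(x²/4 - 2x/16 + 2/64) + C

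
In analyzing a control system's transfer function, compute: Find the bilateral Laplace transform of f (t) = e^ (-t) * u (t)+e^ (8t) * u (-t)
For e^(-t) * u(t): L = 1/(s+1), Re(s) > -1
For e^(8t) * u(-t): L = -1/(s-8), Re(s) < 8
Combined: F(s) = 1/(s+1)-1/(s-8), -1 < Re(s) < 8

Answer: 1/(s+1)-1/(s-8), ROC: -1 < Re(s) < 8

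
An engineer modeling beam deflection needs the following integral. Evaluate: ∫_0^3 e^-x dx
Antiderivative: -e^-x
Evaluate: -(e^-3 - 1)

Answer: (e^-3 - 1)/(-1)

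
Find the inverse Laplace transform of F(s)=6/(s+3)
L^(-1){6/(s-a)} = c·e^(at)
Here a = -3, c = 6

Answer: 6e^(-3t)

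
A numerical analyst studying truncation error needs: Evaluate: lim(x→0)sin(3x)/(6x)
L'Hôpital (0/0): lim 3cos(3x)/6 = 3/6

Answer: 1/2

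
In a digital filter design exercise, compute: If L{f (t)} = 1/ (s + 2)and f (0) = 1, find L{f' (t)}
L{f'(t)}=s·F(s) - f(0)=s/(s + 2) - 1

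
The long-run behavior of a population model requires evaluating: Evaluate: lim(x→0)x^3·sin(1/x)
Squeeze theorem: -|x^3| ≤ x^3·sin(1/x) ≤ |x^3|
Since x^3 → 0 as x → 0, by squeeze theorem the limit is 0

Answer: 0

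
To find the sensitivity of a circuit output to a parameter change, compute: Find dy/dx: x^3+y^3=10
Differentiate: 3x^2 + 3y^2·(dy/dx) = 0
dy/dx = -3x^2/(3y^2)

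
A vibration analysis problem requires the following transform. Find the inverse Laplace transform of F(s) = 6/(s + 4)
L^(-1){6/(s-a)} = c·e^(at)
Here a = -4, c = 6

Answer: 6e^(-4t)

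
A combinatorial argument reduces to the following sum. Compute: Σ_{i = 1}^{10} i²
Using formula: Σ i^2=n(n+1)(2n+1)/6=10·11·21/6=385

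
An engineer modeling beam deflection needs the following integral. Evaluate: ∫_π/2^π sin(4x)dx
Antiderivative: -cos(4x)/4
Evaluate at bounds: [-cos(4·π)/4] - [-cos(4·π/2)/4]
= (-(1) + (1))/4 = 0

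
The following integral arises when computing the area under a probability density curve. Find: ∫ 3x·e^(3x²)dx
Let u = 3x², du = 6x dx
∫ (1/2)e^u du = e^u/2 + C

Answer: e^(3x²)/2 + C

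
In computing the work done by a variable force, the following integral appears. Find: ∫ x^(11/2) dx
Power rule: ∫ x^(11/2) dx=x^(13/2)/(13/2)+C

Answer: (2/13)·x^(13/2)+C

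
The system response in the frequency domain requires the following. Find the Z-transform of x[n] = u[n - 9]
Using the time-shift property: Z{u[n-9]} = z^(-9)*z/(z-1)
= z^(-8)/(z-1)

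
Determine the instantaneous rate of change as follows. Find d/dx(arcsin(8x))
d/dx[arcsin(u)]=u'/√(1-u²), u=8x, u'=8

Answer: 8/√(1 - 64x²)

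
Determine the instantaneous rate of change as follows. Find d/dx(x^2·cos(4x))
Product rule: (fg)'=f'g+fg'
f=x^2, f'=2x
g=cos(4x), g'=-4·sin(4x)

Answer: 2x·cos(4x)-4x^2·sin(4x)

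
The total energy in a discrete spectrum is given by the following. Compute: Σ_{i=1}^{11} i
Using formula: Σ i^1 = n(n + 1)/2 = 11·12/2 = 66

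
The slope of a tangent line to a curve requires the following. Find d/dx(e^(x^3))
Chain rule: d/dx[e^u] = e^u · u' where u = x^3
u' = 3x^2

Answer: 3x^2·e^(x^3)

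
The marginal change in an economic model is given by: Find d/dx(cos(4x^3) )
Chain rule: d/dx[cos(u)] = -sin(u)·u' where u = 4x^3
u' = 12x^2

Answer: -12x^2·sin(4x^3)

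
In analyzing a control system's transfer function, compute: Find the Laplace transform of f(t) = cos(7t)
L{cos(wt)}=s/(s² + w²)
L{cos(7t)}=s/(s² + 49)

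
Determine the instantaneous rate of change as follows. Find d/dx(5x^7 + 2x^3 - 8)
Power rule: d/dx(ax^n)=n·a·x^(n-1)
Term by term: 35·x^6 + 6·x^2

Answer: 35x^6 + 6x^2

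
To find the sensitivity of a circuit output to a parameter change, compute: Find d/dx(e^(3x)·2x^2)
Product rule: (fg)'=f'g + fg'
f=e^(3x), f'=3·e^(3x)
g=2x^2, g'=4x

Answer: 6·e^(3x)·x^2 + 4·e^(3x)·x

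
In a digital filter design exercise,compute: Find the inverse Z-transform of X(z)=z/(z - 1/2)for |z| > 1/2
Standard pair: z/(z-a) <-> a^n * u[n] for causal signals
With a = 1/2: x[n] = (1/2)^n * u[n]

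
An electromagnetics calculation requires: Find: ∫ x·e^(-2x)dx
Integration by parts: u = x, dv = e^(-2x) dx
du = dx, v = e^(-2x)/(-2)
= x·e^(-2x)/(-2) - ∫ e^(-2x)/(-2) dx
= x·e^(-2x)/(-2) - e^(-2x)/4 + C

Answer: e^(-2x)(x/(-2) - 1/4) + C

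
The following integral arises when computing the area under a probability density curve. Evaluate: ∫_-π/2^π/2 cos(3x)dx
Antiderivative: sin(3x)/3
Evaluate at bounds: [sin(3·π/2)/3] - [sin(3·-π/2)/3]
= ((-1) - (1))/3 = -2/3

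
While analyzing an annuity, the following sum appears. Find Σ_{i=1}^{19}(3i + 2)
=3·Σ i+2·19=3·190+38=608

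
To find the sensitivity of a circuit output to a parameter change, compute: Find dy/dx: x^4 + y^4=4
Differentiate: 4x^3 + 4y^3·(dy/dx)=0
dy/dx=-4x^3/(4y^3)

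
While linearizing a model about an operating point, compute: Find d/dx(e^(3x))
Chain rule: d/dx[e^u] = e^u · u' where u = 3x
u' = 3

Answer: 3·e^(3x)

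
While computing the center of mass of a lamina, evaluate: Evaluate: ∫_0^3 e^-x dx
Antiderivative: -e^-x
Evaluate: -(e^-3 - 1)

Answer: (e^-3 - 1)/(-1)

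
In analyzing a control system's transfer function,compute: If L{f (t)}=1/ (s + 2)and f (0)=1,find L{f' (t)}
L{f'(t)}=s·F(s) - f(0)=s/(s + 2) - 1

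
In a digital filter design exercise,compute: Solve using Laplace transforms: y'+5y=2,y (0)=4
Take L of both sides: sY(s)-4+5Y(s)=2/s
Y(s)(s+5)=2/s+4
Y(s)=2/(s(s+5))+4/(s+5)
Partial fractions: 2/(s(s+5))=(2/5)/s - (2/5)/(s+5)
So Y(s)=(2/5)/s+(18/5)/(s+5)
Inverse transform (L^(-1){1/s}=1, L^(-1){1/(s+5)}=e^(-5t)):

Answer: y(t)=2/5+(18/5)·e^(-5t)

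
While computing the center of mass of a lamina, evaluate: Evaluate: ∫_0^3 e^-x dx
Antiderivative: -e^-x
Evaluate: -(e^-3 - 1)

Answer: (e^-3 - 1)/(-1)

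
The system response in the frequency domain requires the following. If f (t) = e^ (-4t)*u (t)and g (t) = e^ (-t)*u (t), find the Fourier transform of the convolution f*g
By the convolution theorem: F{f*g}=F(omega)*G(omega)
F(omega)=1/(4+j*omega), G(omega)=1/(1+j*omega)
F{f*g}=1/((4+j*omega)(1+j*omega))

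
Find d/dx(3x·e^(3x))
Product rule: (fg)'=f'g+fg'
f=3x, f'=3
g=e^(3x), g'=3·e^(3x)

Answer: 3·e^(3x)+9x·e^(3x)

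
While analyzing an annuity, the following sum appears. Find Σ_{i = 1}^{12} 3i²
= 3·n(n + 1)(2n + 1)/6 = 3·12·13·25/6 = 1950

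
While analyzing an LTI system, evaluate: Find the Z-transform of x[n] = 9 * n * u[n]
Z{n*u[n]} = z/(z-1)^2
By linearity: Z{9*n*u[n]} = 9z/(z-1)^2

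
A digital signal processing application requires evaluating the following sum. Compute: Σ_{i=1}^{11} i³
Using formula: Σ i^3 = [n(n+1)/2]² = [11·12/2]² = 4356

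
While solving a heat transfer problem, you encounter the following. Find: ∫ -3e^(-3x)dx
Since d/dx[e^(-3x)] = -3e^(-3x), we get 1 e^(-3x)+C

Answer: e^(-3x)+C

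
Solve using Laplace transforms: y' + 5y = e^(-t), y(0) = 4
Take L: sY - 4 + 5Y=1/(s + 1)
Y(s + 5)=1/(s + 1) + 4
Y=1/((s + 1)(s + 5)) + 4/(s + 5)
Partial fractions: 1/((s + 1)(s + 5))=(1/4)/(s + 1) - (1/4)/(s + 5)
So Y=(1/4)/(s + 1) + (15/4)/(s + 5)
Inverse Laplace transform (L^(-1){1/(s + 1)}=e^(-t), L^(-1){1/(s + 5)}=e^(-5t)):

Answer: y(t)=(1/4)·e^(-t) + (15/4)·e^(-5t)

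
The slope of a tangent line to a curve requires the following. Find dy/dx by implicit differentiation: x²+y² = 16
Differentiate both sides: 2x + 2y·(dy/dx)=0
Solve: dy/dx=-2x/(2y)=-x/y

Answer: dy/dx=-x/y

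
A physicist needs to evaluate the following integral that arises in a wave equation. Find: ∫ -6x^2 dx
Using power rule: ∫ -6x^2 dx = -6/3 x^3+C = -2x^3+C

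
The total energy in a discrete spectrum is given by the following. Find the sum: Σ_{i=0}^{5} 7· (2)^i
Geometric series: S = a(1 - r^n)/(1 - r)
a = 7, r = 2, n = 6
S = 7(1 - 64)/-1 = 441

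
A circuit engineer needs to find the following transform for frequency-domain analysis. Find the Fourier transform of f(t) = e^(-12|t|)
Using the standard pair: F{e^(-a|t|)}=2a/(a^2+omega^2)
With a=12: F(omega)=24/(144+omega^2)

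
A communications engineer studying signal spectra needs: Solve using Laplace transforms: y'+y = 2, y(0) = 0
Take L of both sides: sY(s) - 0 + Y(s) = 2/s
Y(s)(s + 1) = 2/s + 0
Y(s) = 2/(s(s + 1)) + 0/(s + 1)
Partial fractions: 2/(s(s + 1)) = 2/s - 2/(s + 1)
So Y(s) = 2/s - 2/(s + 1)
Inverse transform (L^(-1){1/s} = 1, L^(-1){1/(s + 1)} = e^(-t)):

Answer: y(t) = 2 - 2·e^(-t)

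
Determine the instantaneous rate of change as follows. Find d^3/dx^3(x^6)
Apply power rule 3 times:
d^1: 6x^5
d^2: 30x^4
d^3: 120x^3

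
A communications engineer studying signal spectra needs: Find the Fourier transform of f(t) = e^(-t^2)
The Fourier transform of a Gaussian e^(-t^2) is sqrt(pi) * e^(-omega^2/4).
With a = 1: F(omega) = sqrt(pi) * e^(-omega^2/4)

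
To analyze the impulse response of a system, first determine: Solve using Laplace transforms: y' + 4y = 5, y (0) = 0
Take L of both sides: sY(s) - 0 + 4Y(s) = 5/s
Y(s)(s + 4) = 5/s + 0
Y(s) = 5/(s(s + 4)) + 0/(s + 4)
Partial fractions: 5/(s(s + 4)) = (5/4)/s - (5/4)/(s + 4)
So Y(s) = (5/4)/s - (5/4)/(s + 4)
Inverse transform (L^(-1){1/s} = 1, L^(-1){1/(s + 4)} = e^(-4t)):

Answer: y(t) = 5/4 - (5/4)·e^(-4t)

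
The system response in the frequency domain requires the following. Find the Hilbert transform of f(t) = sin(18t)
The Hilbert transform shifts each frequency component by -pi/2.
H{sin(wt)}=-cos(wt)
With w=18: H{sin(18t)}=-cos(18t)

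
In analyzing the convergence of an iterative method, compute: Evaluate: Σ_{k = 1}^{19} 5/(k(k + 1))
Partial fractions: 5/(k(k + 1)) = 5/k - 5/(k + 1)
Telescoping sum: 5(1 - 1/20) = 5·19/20

Answer: 19/4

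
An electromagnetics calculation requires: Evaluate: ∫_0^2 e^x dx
Antiderivative: e^x
Evaluate: (e^2 - 1)

Answer: e^2 - 1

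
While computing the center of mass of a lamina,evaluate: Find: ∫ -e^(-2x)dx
Since d/dx[e^(-2x)] = -2e^(-2x), we get 1/2 e^(-2x) + C

Answer: (1/2)e^(-2x) + C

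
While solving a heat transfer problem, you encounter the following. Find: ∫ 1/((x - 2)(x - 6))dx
Partial fractions: 1/((x-2)(x-6)) = A/(x-2) + B/(x-6)
A = -1/4, B = 1/4
∫ [-1/4· 1/(x-2) + 1/4· 1/(x-6)] dx
= (1/4)[ln|x-6| - ln|x-2|] + C

Answer: (1/4)·ln|(x-6)/(x-2)| + C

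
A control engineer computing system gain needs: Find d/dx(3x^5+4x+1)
Power rule: d/dx(ax^n) = n·a·x^(n-1)
Term by term: 15·x^4 + 4

Answer: 15x^4 + 4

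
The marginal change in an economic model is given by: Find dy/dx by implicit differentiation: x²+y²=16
Differentiate both sides: 2x + 2y·(dy/dx) = 0
Solve: dy/dx = -2x/(2y) = -x/y

Answer: dy/dx = -x/y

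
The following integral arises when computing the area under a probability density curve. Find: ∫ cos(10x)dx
Using substitution u=10x: ∫ cos(u) du/10=sin(u)/10+C

Answer: (1/10)sin(10x)+C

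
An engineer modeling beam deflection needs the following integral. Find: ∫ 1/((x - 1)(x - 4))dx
Partial fractions: 1/((x-1)(x-4))=A/(x-1)+B/(x-4)
A=-1/3, B=1/3
∫ [-1/3· 1/(x-1)+1/3· 1/(x-4)] dx
=(1/3)[ln|x-4| - ln|x-1|]+C

Answer: (1/3)·ln|(x-4)/(x-1)|+C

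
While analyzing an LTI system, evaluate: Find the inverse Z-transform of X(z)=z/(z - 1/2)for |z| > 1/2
Standard pair: z/(z-a) <-> a^n * u[n] for causal signals
With a = 1/2: x[n] = (1/2)^n * u[n]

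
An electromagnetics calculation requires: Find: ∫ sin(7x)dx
Using substitution u = 7x: ∫ sin(u) du/7 = -cos(u)/7+C

Answer: (-1/7)cos(7x)+C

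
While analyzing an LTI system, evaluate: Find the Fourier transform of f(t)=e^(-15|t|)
Using the standard pair: F{e^(-a|t|)} = 2a/(a^2+omega^2)
With a = 15: F(omega) = 30/(225+omega^2)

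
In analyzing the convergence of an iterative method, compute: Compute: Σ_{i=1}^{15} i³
Using formula: Σ i^3 = [n(n + 1)/2]² = [15·16/2]² = 14400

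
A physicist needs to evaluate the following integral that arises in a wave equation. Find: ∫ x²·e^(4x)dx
Integration by parts twice:
First: u = x², dv = e^(4x) dx => x²e^(4x)/4 - (2/4)∫ xe^(4x) dx
Second (∫ xe^(4x) dx): xe^(4x)/4 - e^(4x)/16
Combining: e^(4x)(x²/4 - 2x/16 + 2/64) + C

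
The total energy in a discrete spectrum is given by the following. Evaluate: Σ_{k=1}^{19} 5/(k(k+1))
Partial fractions: 5/(k(k + 1)) = 5/k - 5/(k + 1)
Telescoping sum: 5(1 - 1/20) = 5·19/20

Answer: 19/4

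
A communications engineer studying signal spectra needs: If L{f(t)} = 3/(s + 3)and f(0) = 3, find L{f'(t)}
L{f'(t)}=s·F(s) - f(0)=3s/(s + 3) - 3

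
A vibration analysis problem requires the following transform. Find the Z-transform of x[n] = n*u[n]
Standard pair: Z{n*u[n]}=z/(z-1)^2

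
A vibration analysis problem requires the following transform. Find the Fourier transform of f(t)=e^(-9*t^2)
The Fourier transform of a Gaussian e^(-a*t^2) is sqrt(pi/a)*e^(-omega^2/(4a)).
With a=9: F(omega)=sqrt(pi)/3*e^(-omega^2/36)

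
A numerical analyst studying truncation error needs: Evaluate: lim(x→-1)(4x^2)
Polynomial is continuous, so substitute x = -1:
4·(-1)^2 = 4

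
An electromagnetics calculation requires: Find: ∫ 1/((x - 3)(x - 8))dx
Partial fractions: 1/((x-3)(x-8))=A/(x-3)+B/(x-8)
A=-1/5, B=1/5
∫ [-1/5· 1/(x-3)+1/5· 1/(x-8)] dx
=(1/5)[ln|x-8| - ln|x-3|]+C

Answer: (1/5)·ln|(x-8)/(x-3)|+C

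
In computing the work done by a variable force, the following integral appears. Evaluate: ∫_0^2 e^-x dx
Antiderivative: -e^-x
Evaluate: -(e^-2-1)

Answer: (e^-2-1)/(-1)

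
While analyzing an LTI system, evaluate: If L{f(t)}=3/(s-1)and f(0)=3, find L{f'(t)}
L{f'(t)}=s·F(s) - f(0)=3s/(s-1) - 3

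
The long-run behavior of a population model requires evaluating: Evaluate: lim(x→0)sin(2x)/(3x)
L'Hôpital (0/0): lim 2cos(2x)/3=2/3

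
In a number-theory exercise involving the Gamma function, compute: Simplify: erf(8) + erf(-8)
erf is odd: erf(-8) = -erf(8)
erf(8) + erf(-8) = erf(8) - erf(8) = 0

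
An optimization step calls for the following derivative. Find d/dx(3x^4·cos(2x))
Product rule: (fg)'=f'g+fg'
f=3x^4, f'=12x^3
g=cos(2x), g'=-2·sin(2x)

Answer: 12x^3·cos(2x)-6x^4·sin(2x)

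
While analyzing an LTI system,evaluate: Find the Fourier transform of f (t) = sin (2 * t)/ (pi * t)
sin(W * t)/(pi * t)=(W/pi) * sinc(W * t/pi) is the impulse response of the ideal low-pass filter with cutoff W (here W=2).
Its Fourier transform is a rectangular function:
F(omega)=1 for |omega| < 2, 0 otherwise

Answer: rect(omega/4) [i.e., 1 for |omega| < 2, 0 otherwise]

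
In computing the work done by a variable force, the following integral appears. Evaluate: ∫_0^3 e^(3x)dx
Antiderivative: (1/3)e^(3x)
Evaluate: (1/3)(e^9-1)

Answer: (e^9-1)/3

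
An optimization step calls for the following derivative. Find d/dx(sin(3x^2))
Chain rule: d/dx[sin(u)]=cos(u)·u' where u=3x^2
u'=6x

Answer: 6x·cos(3x^2)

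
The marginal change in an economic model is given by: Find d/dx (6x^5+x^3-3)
Power rule: d/dx(ax^n)=n·a·x^(n-1)
Term by term: 30·x^4+3·x^2

Answer: 30x^4+3x^2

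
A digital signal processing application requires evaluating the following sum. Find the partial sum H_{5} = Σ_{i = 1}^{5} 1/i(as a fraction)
H_5 = 1 + 1/2 + 1/3 + ... + 1/5
= 137/60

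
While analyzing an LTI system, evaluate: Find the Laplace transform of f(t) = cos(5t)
L{cos(wt)} = s/(s² + w²)
L{cos(5t)} = s/(s² + 25)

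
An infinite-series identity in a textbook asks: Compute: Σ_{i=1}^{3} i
Using formula: Σ i^1=n(n+1)/2=3·4/2=6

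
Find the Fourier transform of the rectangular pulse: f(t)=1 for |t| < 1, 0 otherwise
F(omega) = integral from -1 to 1 of e^(-j * omega * t) dt
= 2 * sin(1 * omega)/omega = 2 * sinc(1 * omega/pi)

Answer: 2 * sin(1 * omega)/omega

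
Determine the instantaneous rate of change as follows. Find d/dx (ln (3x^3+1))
Chain rule: d/dx[ln(u)] = u'/u where u = 3x^3+1
u' = 9x^2

Answer: (9x^2)/(3x^3+1)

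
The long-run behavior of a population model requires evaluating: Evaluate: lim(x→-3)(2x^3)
Polynomial is continuous, so substitute x = -3:
2·(-3)^3 = -54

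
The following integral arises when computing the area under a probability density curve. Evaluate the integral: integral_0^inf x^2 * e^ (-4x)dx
This is a Gamma integral. Substitute u = 4x (du = 4 dx):
integral_0^inf x^2*e^(-4x) dx = (1/4^3) integral_0^inf u^2*e^(-u) du
= Gamma(3)/4^3 = 2!/4^3 = 2/64

Answer: 1/32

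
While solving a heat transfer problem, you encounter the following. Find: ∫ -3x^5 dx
Using power rule: ∫ -3x^5 dx = -3/6 x^6 + C = (-1/2)x^6 + C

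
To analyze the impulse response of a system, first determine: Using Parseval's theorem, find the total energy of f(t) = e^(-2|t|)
Parseval's theorem: E=integral |f(t)|^2 dt=(1/2pi) integral |F(omega)|^2 domega
E=integral_{-inf}^{inf} e^(-4|t|) dt=2 * integral_0^inf e^(-4t) dt=2/(2 * 2)=1/2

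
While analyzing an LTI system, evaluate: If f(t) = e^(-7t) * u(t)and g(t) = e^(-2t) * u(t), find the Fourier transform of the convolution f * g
By the convolution theorem: F{f * g} = F(omega) * G(omega)
F(omega) = 1/(7+j * omega), G(omega) = 1/(2+j * omega)
F{f * g} = 1/((7+j * omega)(2+j * omega))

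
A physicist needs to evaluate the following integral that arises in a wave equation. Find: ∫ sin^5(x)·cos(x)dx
Let u=sin(x), du=cos(x) dx
∫ u^5 du=u^6/6 + C

Answer: sin^6(x)/6 + C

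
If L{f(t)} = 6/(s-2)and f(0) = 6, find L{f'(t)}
L{f'(t)}=s·F(s) - f(0)=6s/(s-2) - 6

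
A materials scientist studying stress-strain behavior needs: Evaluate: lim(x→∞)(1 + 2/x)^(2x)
Rewrite as [(1+2/x)^x]^2.
lim(1+2/x)^x = e^2, so limit = (e^2)^2 = e^4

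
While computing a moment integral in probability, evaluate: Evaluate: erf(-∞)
erf(-∞) = -1 (the error function is odd, so erf(-∞) = -erf(∞) = -1)

Answer: -1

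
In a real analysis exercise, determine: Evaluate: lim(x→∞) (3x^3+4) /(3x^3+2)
Divide numerator and denominator by x^3:
lim (3+4/x^3)/(3+2/x^3)=1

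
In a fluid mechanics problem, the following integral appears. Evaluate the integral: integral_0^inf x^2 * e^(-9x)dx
This is a Gamma integral. Substitute u=9x (du=9 dx):
integral_0^inf x^2*e^(-9x) dx=(1/9^3) integral_0^inf u^2*e^(-u) du
=Gamma(3)/9^3=2!/9^3=2/729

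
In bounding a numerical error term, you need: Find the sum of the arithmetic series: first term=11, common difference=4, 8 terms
Last term: a_n = 11+(8-1)·4 = 39
Sum = n(a_1+a_n)/2 = 8(11+39)/2 = 200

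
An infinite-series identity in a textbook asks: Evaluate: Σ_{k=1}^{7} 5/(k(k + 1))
Partial fractions: 5/(k(k + 1)) = 5/k - 5/(k + 1)
Telescoping sum: 5(1 - 1/8) = 5·7/8

Answer: 35/8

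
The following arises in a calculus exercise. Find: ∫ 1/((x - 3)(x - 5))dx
Partial fractions: 1/((x-3)(x-5))=A/(x-3) + B/(x-5)
A=-1/2, B=1/2
∫ [-1/2· 1/(x-3) + 1/2· 1/(x-5)] dx
=(1/2)[ln|x-5| - ln|x-3|] + C

Answer: (1/2)·ln|(x-5)/(x-3)| + C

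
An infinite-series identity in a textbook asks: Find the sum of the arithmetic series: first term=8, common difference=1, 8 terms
Last term: a_n = 8 + (8 - 1)·1 = 15
Sum = n(a_1 + a_n)/2 = 8(8 + 15)/2 = 92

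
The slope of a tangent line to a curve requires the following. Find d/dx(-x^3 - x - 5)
Power rule: d/dx(ax^n) = n·a·x^(n-1)
Term by term: -3·x^2 - 1

Answer: -3x^2 - 1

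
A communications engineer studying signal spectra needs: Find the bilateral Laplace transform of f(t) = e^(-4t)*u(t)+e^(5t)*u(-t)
For e^(-4t)*u(t): L=1/(s + 4), Re(s) > -4
For e^(5t)*u(-t): L=-1/(s-5), Re(s) < 5
Combined: F(s)=1/(s + 4) - 1/(s-5), -4 < Re(s) < 5

Answer: 1/(s + 4) - 1/(s-5), ROC: -4 < Re(s) < 5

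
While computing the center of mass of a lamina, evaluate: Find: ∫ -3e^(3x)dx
Since d/dx[e^(3x)] = 3e^(3x), we get -1 e^(3x) + C

Answer: -e^(3x) + C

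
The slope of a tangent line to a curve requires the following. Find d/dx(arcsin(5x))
d/dx[arcsin(u)]=u'/√(1-u²), u=5x, u'=5

Answer: 5/√(1 - 25x²)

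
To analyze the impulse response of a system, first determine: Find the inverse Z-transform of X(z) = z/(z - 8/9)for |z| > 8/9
Standard pair: z/(z-a) <-> a^n*u[n] for causal signals
With a=8/9: x[n]=(8/9)^n*u[n]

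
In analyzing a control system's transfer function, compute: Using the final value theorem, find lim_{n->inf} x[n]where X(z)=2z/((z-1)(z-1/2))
Final value theorem: lim x[n] = lim_{z->1} (z-1)*X(z)
(z-1)*X(z) = 2z/(z-1/2)
As z->1: 2/(1 - 1/2) = 2/(1/2) = 4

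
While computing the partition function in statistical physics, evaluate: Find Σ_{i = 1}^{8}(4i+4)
= 4·Σ i+4·8 = 4·36+32 = 176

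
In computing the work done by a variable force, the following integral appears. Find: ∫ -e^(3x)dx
Since d/dx[e^(3x)]=3e^(3x), we get -1/3 e^(3x)+C

Answer: (-1/3)e^(3x)+C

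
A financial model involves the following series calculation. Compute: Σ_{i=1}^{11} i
Using formula: Σ i^1 = n(n + 1)/2 = 11·12/2 = 66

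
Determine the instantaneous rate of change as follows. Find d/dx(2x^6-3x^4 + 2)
Power rule: d/dx(ax^n)=n·a·x^(n-1)
Term by term: 12·x^5 - 12·x^3

Answer: 12x^5 - 12x^3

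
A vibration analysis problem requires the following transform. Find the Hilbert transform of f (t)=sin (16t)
The Hilbert transform shifts each frequency component by -pi/2.
H{sin(wt)}=-cos(wt)
With w=16: H{sin(16t)}=-cos(16t)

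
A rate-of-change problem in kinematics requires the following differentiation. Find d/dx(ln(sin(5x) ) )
Chain rule: d/dx[ln(u)]=u'/u where u=sin(5x)
u'=5cos(5x)

Answer: (5cos(5x))/(sin(5x))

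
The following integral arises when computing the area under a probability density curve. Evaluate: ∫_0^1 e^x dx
Antiderivative: e^x
Evaluate: (e^1 - 1)

Answer: e^1 - 1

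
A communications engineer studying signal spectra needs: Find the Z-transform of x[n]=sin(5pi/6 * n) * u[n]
Z{sin(w0*n)*u[n]} = z*sin(w0)/(z^2-2z*cos(w0)+1)
With w0 = 5pi/6: X(z) = z*sin(5pi/6)/(z^2-2z*cos(5pi/6)+1)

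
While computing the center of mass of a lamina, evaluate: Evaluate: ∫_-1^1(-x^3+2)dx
Step 1: Find antiderivative F(x)=(-1/4)x^4+2x
Step 2: F(1) - F(-1)=7/4 - (-9/4)=4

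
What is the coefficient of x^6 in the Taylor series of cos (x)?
cos(x) = Σ (-1)^k x^(2k)/(2k)!
For x^6: (-1)^3/6! = -1/720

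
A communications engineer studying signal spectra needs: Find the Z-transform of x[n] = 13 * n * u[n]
Z{n * u[n]}=z/(z-1)^2
By linearity: Z{13 * n * u[n]}=13z/(z-1)^2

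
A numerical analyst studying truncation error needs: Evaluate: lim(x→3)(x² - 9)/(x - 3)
Factor: (x² - 9) = (x-3)(x + 3)
Cancel (x-3): lim(x→3) (x + 3) = 6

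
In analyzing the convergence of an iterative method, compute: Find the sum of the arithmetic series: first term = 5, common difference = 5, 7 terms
Last term: a_n = 5 + (7 - 1)·5 = 35
Sum = n(a_1 + a_n)/2 = 7(5 + 35)/2 = 140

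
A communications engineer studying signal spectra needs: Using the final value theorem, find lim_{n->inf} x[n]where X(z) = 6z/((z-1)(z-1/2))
Final value theorem: lim x[n] = lim_{z->1} (z-1) * X(z)
(z-1) * X(z) = 6z/(z-1/2)
As z->1: 6/(1 - 1/2) = 6/(1/2) = 12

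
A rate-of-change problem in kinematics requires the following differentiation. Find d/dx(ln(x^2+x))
Chain rule: d/dx[ln(u)]=u'/u where u=x^2 + x
u'=2x + 1

Answer: (2x + 1)/(x^2 + x)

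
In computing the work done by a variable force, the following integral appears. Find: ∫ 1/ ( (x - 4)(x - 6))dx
Partial fractions: 1/((x-4)(x-6)) = A/(x-4) + B/(x-6)
A = -1/2, B = 1/2
∫ [-1/2· 1/(x-4) + 1/2· 1/(x-6)] dx
= (1/2)[ln|x-6| - ln|x-4|] + C

Answer: (1/2)·ln|(x-6)/(x-4)| + C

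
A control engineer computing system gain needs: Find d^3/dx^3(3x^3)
Apply power rule 3 times:
d^1: 9x^2
d^2: 18x
d^3: 18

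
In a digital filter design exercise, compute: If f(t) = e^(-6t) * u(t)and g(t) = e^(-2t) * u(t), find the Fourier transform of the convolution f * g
By the convolution theorem: F{f*g}=F(omega)*G(omega)
F(omega)=1/(6+j*omega), G(omega)=1/(2+j*omega)
F{f*g}=1/((6+j*omega)(2+j*omega))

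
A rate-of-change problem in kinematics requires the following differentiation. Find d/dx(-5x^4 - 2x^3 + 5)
Power rule: d/dx(ax^n)=n·a·x^(n-1)
Term by term: -20·x^3 - 6·x^2

Answer: -20x^3 - 6x^2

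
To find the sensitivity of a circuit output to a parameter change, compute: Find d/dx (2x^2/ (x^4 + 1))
Quotient rule: (f/g)'=(f'g - fg')/g²
f=2x^2, f'=4x
g=x^4+1, g'=4x^3

Answer: (4x·(x^4+1)-8x^5)/(x^4+1)²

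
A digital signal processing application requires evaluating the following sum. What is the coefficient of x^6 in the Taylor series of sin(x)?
sin(x) has only odd powers. Coefficient of x^6 = 0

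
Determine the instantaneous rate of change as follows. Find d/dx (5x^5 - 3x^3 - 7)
Power rule: d/dx(ax^n)=n·a·x^(n-1)
Term by term: 25·x^4 - 9·x^2

Answer: 25x^4 - 9x^2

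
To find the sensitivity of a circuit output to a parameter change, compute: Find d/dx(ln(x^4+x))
Chain rule: d/dx[ln(u)] = u'/u where u = x^4+x
u' = 4x^3+1

Answer: (4x^3+1)/(x^4+x)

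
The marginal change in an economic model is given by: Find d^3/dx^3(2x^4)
Apply power rule 3 times:
d^1: 8x^3
d^2: 24x^2
d^3: 48x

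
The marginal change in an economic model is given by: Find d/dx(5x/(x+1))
Quotient rule: (f/g)' = (f'g - fg')/g²
f = 5x, f' = 5
g = x + 1, g' = 1

Answer: (5·(x + 1) - 5x)/(x + 1)²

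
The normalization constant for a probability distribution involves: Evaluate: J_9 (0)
J_n(0)=0 for all n > 0 (Bessel function of first kind)
J_9(0)=0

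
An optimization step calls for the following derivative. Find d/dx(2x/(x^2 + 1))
Quotient rule: (f/g)' = (f'g - fg')/g²
f = 2x, f' = 2
g = x^2+1, g' = 2x

Answer: (2·(x^2+1)-4x^2)/(x^2+1)²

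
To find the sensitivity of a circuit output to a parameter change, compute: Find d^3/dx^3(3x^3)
Apply power rule 3 times:
d^1: 9x^2
d^2: 18x
d^3: 18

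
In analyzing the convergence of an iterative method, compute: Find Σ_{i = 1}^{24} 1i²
=1·n(n + 1)(2n + 1)/6=1·24·25·49/6=4900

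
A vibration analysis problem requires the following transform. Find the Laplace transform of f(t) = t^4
L{t^n} = n!/s^(n + 1)
L{t^4} = 4!/s^5 = 24/s^5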